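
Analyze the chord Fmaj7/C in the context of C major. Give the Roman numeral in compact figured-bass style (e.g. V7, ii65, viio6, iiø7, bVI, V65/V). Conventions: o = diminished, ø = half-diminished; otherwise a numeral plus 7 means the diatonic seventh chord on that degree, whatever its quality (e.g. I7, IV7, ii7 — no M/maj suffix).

The pitches F-A-C-E form a major seventh chord rooted on F.
In C major, F is the subdominant; the diatonic major seventh chord there is IV7.
With C in the bass the chord is in second inversion, so the figured bass is 43.

IV43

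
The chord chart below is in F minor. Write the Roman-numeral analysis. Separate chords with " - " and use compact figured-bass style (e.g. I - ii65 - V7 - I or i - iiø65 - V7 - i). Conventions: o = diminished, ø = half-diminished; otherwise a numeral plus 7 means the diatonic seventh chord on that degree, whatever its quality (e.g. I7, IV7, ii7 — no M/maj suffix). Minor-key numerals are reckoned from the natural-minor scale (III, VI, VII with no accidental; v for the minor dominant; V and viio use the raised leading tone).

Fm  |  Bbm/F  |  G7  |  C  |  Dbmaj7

Fm: minor triad on F = scale degree 1 → i.
Bbm/F has root Bb, degree 4 in F minor, so iv64.
G7 is the secondary dominant of V (dominant seventh chord on G): V7/V.
C: major triad on C = scale degree 5 → V.
Dbmaj7 has root Db, degree 6 in F minor, so VI7.

i - iv64 - V7/V - V - VI7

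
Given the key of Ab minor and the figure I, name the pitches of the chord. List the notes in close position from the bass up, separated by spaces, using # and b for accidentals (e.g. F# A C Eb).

Ab C Eb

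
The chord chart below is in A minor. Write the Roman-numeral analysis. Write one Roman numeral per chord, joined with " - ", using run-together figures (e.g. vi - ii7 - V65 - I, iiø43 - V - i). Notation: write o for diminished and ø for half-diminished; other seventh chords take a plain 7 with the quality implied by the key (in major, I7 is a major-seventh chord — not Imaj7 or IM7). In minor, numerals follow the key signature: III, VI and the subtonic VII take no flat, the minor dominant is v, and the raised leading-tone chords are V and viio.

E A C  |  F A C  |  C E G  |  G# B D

E-A-C: root A is the tonic; minor triad there is i64.
F-A-C: major triad on F = scale degree 6 → VI.
C-E-G: major triad on C = scale degree 3 → III.
G#-B-D has root G#, degree 7 in A minor, so viio.

i64 - VI - III - viio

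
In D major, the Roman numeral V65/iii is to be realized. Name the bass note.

E#

The applied chord V65/iii is rooted on C#: C#-E#-G#-B.
The figure 65 means first inversion — the third is in the bass.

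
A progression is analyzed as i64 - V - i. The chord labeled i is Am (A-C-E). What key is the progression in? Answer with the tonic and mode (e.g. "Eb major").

The anchor chord is a minor triad on A, labeled i.
If A is scale degree 1 and the mode makes that degree carry a minor triad, the tonic is A and the mode is minor.

A minor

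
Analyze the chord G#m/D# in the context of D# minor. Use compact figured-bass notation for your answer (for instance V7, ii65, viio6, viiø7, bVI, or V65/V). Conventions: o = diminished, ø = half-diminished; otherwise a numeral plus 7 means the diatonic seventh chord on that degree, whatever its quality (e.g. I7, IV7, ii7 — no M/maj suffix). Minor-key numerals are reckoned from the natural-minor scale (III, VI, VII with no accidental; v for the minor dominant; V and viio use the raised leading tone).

The pitches G#-B-D# form a minor triad rooted on G#.
G# is scale degree 4 in D# minor, and a minor triad on that degree is written iv.
With D# in the bass the chord is in second inversion, so the figured bass is 64.

iv64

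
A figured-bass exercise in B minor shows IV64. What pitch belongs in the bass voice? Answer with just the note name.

B

IV in B minor has root E; the chord is E-G#-B.
The figure 64 means second inversion — the fifth is in the bass.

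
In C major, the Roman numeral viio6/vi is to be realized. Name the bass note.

The applied chord viio6/vi is rooted on G#: G#-B-D.
The figure 6 means first inversion — the third is in the bass.

B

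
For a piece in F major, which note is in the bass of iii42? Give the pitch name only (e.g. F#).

iii in F major has root A; the chord is A-C-E-G.
The figure 42 means third inversion — the seventh is in the bass.

G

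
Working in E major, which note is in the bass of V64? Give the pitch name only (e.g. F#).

V in E major has root B; the chord is B-D#-F#.
The figure 64 means second inversion — the fifth is in the bass.

F#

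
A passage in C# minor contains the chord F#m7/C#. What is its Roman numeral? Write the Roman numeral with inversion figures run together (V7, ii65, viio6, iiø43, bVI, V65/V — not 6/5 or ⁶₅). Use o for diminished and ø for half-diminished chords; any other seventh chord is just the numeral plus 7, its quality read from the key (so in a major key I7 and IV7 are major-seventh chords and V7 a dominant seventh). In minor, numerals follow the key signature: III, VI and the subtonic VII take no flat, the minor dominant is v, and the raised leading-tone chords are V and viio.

Stacked in thirds the chord is F#-A-C#-E: a minor seventh chord on F#.
In C# minor, F# is the subdominant; the diatonic minor seventh chord there is iv7.
With C# in the bass the chord is in second inversion, so the figured bass is 43.

iv43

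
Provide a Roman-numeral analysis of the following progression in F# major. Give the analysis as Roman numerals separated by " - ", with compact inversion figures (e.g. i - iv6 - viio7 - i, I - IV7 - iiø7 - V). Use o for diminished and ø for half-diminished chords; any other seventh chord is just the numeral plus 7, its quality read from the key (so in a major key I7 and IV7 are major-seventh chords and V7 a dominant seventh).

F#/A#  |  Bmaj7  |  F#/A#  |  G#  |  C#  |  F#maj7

F#/A#: root F# is the tonic; major triad there is I6.
Bmaj7 has root B, degree 4 in F# major, so IV7.
F#/A#: major triad on F# = scale degree 1 → I6.
G#: chromatic; G# is V of V, so V/V.
C#: major triad on C# = scale degree 5 → V.
F#maj7 has root F#, degree 1 in F# major, so I7.

I6 - IV7 - I6 - V/V - V - I7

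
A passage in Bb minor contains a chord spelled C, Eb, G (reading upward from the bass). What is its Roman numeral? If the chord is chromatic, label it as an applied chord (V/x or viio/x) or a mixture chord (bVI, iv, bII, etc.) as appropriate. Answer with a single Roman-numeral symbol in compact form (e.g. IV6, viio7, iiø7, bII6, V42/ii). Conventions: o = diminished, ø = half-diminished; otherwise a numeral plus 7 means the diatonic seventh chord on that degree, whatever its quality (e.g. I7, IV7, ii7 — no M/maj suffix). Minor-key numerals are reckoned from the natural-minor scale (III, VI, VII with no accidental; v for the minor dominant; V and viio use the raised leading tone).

Stacked in thirds the chord is C-Eb-G: a minor triad on C.
C is the second degree of Bb minor. This is the minor supertonic, borrowed from the parallel major (the Dorian ii).

ii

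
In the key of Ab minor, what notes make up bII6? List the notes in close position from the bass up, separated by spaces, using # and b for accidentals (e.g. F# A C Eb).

Db Fb Bbb

bII6 is the Neapolitan sixth — a major triad on the lowered second degree, here in its customary first inversion. In Ab minor that root is Bbb.
So the chord is Bbb-Db-Fb.
With the 6 figure the chord is in first inversion; from the bass Db upward in close position it reads Db-Fb-Bbb.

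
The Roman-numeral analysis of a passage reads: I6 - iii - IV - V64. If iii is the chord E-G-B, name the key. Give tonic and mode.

The anchor chord is a minor triad on E, labeled iii.
Counting down 2 scale steps from E places the tonic on C; a minor triad on degree 3 is diatonic only in major.

C major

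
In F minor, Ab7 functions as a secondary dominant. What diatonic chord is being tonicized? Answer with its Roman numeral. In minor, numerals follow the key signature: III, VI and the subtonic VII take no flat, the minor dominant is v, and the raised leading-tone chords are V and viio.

The chord is a dominant seventh chord on Ab.
A dominant resolves down a perfect fifth: Ab → Db. In F minor, Db is scale degree 6, i.e. VI.

VI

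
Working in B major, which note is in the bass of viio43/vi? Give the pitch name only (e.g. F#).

The applied chord viio43/vi is rooted on F##: F##-A#-C#-E.
The figure 43 means second inversion — the fifth is in the bass.

C#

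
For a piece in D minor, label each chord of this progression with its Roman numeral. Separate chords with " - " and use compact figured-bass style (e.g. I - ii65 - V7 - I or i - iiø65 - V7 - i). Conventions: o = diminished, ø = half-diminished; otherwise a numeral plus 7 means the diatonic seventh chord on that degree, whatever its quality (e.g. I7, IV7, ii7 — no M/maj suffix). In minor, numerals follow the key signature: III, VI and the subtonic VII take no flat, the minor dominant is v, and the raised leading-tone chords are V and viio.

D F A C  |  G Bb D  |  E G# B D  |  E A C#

i7 - iv - V7/V - V64

D-F-A-C has root D, degree 1 in D minor, so i7.
G-Bb-D: root G is the subdominant; minor triad there is iv.
E-G#-B-D is the secondary dominant of V (dominant seventh chord on E): V7/V.
E-A-C#: root A is the dominant; major triad there is V64.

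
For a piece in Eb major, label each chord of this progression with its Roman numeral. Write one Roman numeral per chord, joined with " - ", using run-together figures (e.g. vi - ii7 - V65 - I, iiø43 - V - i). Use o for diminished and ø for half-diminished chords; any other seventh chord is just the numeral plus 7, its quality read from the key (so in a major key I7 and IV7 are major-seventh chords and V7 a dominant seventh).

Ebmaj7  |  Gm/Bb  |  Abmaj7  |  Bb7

Ebmaj7: major seventh chord on Eb = scale degree 1 → I7.
Gm/Bb: root G is the mediant; minor triad there is iii6.
Abmaj7 has root Ab, degree 4 in Eb major, so IV7.
Bb7 has root Bb, degree 5 in Eb major, so V7.

I7 - iii6 - IV7 - V7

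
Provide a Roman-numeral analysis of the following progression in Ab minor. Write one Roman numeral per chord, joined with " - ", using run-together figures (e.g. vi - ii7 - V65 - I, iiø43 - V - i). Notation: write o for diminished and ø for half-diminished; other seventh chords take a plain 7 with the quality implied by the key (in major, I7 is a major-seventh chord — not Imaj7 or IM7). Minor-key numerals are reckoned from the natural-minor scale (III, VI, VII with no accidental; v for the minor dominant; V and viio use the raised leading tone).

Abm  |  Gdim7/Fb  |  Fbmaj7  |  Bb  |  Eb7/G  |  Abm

i - viio42 - VI7 - V/V - V65 - i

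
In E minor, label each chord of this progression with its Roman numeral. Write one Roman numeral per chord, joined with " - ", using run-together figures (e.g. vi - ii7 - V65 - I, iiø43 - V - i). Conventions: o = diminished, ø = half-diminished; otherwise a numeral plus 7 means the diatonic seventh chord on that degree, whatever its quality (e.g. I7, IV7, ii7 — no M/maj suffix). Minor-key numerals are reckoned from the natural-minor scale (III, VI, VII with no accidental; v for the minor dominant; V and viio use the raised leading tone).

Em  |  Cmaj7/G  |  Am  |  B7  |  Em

i - VI43 - iv - V7 - i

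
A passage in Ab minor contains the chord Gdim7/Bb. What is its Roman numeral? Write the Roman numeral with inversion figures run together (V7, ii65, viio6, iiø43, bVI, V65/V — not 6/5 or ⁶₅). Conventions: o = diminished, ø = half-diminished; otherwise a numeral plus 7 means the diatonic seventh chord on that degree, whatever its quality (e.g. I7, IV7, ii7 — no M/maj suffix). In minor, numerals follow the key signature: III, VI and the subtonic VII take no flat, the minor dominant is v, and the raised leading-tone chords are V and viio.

viio65

Stacked in thirds the chord is G-Bb-Db-Fb: a fully diminished seventh chord on G.
G is scale degree 7 in Ab minor, and a fully diminished seventh chord on that degree is written viio7.
With Bb in the bass the chord is in first inversion, so the figured bass is 65.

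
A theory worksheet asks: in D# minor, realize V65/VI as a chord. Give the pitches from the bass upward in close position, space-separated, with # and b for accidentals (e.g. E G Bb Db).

A# C# E F#

The slash means an applied dominant: we want the dominant of VI. In D# minor, VI is B major, and its dominant is built on F#.
Building a dominant seventh chord on F# gives F#-A#-C#-E.
The figured bass 65 indicates first inversion, placing the third (A#) in the bass: A#-C#-E-F#.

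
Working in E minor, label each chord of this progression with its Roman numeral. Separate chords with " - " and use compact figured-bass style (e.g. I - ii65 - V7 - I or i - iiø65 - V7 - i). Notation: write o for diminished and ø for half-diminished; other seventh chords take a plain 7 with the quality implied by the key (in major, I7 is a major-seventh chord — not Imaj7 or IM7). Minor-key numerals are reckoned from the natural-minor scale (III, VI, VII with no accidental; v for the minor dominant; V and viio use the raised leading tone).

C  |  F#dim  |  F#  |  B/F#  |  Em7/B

C: major triad on C = scale degree 6 → VI.
F#dim: root F# is the supertonic; diminished triad there is iio.
F#: chromatic; F# is V of V, so V/V.
B/F#: major triad on B = scale degree 5 → V64.
Em7/B: root E is the tonic; minor seventh chord there is i43.

VI - iio - V/V - V64 - i43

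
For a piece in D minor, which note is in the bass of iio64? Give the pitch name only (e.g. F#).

Bb

iio in D minor has root E; the chord is E-G-Bb.
The figure 64 means second inversion — the fifth is in the bass.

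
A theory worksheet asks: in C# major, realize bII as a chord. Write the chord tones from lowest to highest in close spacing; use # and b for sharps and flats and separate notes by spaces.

D F# A

bII is the Neapolitan chord — a major triad on the lowered second degree. In C# major that root is D.
So the chord is D-F#-A, a major triad.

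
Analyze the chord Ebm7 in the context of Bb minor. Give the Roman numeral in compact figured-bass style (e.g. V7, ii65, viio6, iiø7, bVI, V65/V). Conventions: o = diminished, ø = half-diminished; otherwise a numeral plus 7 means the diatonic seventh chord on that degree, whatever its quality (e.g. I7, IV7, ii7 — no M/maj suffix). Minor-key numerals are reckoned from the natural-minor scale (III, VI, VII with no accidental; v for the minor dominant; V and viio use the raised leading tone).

iv7

The pitches Eb-Gb-Bb-Db form a minor seventh chord rooted on Eb.
In Bb minor, Eb is the subdominant; the diatonic minor seventh chord there is iv7.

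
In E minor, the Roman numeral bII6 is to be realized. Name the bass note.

bII in E minor has root F; the chord is F-A-C.
The figure 6 means first inversion — the third is in the bass.

A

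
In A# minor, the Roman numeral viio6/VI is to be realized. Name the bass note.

The applied chord viio6/VI is rooted on E#: E#-G#-B.
The figure 6 means first inversion — the third is in the bass.

G#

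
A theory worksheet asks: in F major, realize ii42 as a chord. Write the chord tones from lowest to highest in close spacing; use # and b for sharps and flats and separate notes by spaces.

F G Bb D

The numeral's case and figure indicate a minor seventh chord. In F major its root, scale degree 2, is G.
That chord is spelled G-Bb-D-F.
The figured bass 42 indicates third inversion, placing the seventh (F) in the bass: F-G-Bb-D.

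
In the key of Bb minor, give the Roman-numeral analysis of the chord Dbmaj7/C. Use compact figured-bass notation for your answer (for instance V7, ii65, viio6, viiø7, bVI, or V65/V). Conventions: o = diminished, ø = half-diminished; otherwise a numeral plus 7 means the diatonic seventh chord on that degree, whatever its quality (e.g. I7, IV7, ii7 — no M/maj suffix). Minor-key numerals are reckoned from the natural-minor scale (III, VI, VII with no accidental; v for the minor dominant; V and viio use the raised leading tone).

III42

The pitches Db-F-Ab-C form a major seventh chord rooted on Db.
Db is scale degree 3 in Bb minor, and a major seventh chord on that degree is written III7.
With C in the bass the chord is in third inversion, so the figured bass is 42.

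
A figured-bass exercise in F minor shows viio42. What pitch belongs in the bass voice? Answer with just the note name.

Db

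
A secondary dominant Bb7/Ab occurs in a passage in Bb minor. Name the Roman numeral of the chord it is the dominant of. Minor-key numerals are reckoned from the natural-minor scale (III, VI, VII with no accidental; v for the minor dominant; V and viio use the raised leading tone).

The chord is a dominant seventh chord on Bb.
A dominant resolves down a perfect fifth: Bb → Eb. In Bb minor, Eb is scale degree 4, i.e. iv.

iv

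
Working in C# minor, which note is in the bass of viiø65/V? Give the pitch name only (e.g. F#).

A#

The applied chord viiø65/V is rooted on F##: F##-A#-C#-E#.
The figure 65 means first inversion — the third is in the bass.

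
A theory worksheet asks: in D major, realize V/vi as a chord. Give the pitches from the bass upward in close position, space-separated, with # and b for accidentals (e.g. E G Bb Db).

F# A# C#

V/vi is a secondary dominant — the dominant triad of vi. vi in D major is B, so the applied chord's root is F#, a perfect fifth above.
Building a major triad on F# gives F#-A#-C#.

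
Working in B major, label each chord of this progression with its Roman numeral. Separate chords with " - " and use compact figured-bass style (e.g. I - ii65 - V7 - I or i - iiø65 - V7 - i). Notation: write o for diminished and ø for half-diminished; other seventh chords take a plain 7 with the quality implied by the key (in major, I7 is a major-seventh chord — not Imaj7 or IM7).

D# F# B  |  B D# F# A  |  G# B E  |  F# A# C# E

I6 - V7/IV - IV6 - V7

D#-F#-B: major triad on B = scale degree 1 → I6.
B-D#-F#-A: a dominant seventh chord on B, the applied dominant of IV → V7/IV.
G#-B-E: major triad on E = scale degree 4 → IV6.
F#-A#-C#-E: root F# is the dominant; dominant seventh chord there is V7.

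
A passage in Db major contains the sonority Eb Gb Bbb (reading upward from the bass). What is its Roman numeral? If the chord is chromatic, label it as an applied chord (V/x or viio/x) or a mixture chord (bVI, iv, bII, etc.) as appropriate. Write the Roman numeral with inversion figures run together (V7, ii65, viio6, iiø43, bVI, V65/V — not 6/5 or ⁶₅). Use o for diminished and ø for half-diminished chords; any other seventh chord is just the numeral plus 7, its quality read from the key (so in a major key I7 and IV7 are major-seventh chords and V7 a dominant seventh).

iio

Stacked in thirds the chord is Eb-Gb-Bbb: a diminished triad on Eb.
Eb is the second degree of Db major. This is the diminished supertonic triad, borrowed from the parallel minor.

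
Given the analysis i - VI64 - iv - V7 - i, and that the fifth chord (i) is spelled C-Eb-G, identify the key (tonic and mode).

i is given as C-Eb-G — a minor triad with root C.
If C is scale degree 1 and the mode makes that degree carry a minor triad, the tonic is C and the mode is minor.

C minor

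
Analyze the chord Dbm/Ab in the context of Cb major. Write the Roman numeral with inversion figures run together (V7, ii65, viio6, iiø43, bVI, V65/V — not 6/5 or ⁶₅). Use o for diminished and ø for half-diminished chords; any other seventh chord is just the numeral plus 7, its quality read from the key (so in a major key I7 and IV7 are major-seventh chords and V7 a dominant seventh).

The pitches Db-Fb-Ab form a minor triad rooted on Db.
In Cb major, Db is the supertonic; the diatonic minor triad there is ii.
With Ab in the bass the chord is in second inversion, so the figured bass is 64.

ii64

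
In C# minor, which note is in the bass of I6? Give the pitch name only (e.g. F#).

E#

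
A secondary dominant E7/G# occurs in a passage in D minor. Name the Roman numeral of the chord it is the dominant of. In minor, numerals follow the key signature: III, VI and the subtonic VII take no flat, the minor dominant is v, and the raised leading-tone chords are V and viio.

V

The chord is a dominant seventh chord on E.
A dominant resolves down a perfect fifth: E → A. In D minor, A is scale degree 5, i.e. V.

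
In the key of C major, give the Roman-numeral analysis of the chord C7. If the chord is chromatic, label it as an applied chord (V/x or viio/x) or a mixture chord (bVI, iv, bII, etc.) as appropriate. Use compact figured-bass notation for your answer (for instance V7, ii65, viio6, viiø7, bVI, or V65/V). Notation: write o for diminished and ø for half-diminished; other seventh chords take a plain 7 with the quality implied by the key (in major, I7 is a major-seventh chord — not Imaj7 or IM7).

Stacked in thirds the chord is C-E-G-Bb: a dominant seventh chord on C.
C is not a diatonic chord root with this quality in C major, but it lies a perfect fifth above F (IV), so the chord functions as an applied dominant of IV.

V7/IV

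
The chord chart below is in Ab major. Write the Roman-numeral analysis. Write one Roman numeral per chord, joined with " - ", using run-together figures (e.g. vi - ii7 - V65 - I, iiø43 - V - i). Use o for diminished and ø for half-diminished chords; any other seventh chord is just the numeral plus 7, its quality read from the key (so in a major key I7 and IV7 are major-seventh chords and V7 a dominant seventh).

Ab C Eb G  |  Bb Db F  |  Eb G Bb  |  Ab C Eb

I7 - ii - V - I

Ab-C-Eb-G has root Ab, degree 1 in Ab major, so I7.
Bb-Db-F: minor triad on Bb = scale degree 2 → ii.
Eb-G-Bb has root Eb, degree 5 in Ab major, so V.
Ab-C-Eb has root Ab, degree 1 in Ab major, so I.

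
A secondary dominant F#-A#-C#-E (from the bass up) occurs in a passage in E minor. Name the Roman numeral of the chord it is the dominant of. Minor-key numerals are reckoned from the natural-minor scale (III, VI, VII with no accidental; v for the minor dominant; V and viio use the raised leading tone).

The chord is a dominant seventh chord on F#.
A dominant resolves down a perfect fifth: F# → B. In E minor, B is scale degree 5, i.e. V.

V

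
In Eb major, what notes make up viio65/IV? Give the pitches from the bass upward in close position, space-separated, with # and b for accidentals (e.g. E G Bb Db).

viio65/IV is a secondary leading-tone chord. The target IV is Ab in Eb major; the applied chord is rooted a semitone below, on G.
Building a fully diminished seventh chord on G gives G-Bb-Db-Fb.
With the 65 figure the chord is in first inversion; from the bass Bb upward in close position it reads Bb-Db-Fb-G.

Bb Db Fb G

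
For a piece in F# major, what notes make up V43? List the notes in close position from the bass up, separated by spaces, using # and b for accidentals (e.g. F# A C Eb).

G# B C# E#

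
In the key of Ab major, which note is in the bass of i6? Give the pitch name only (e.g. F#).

i in Ab major has root Ab; the chord is Ab-Cb-Eb.
The figure 6 means first inversion — the third is in the bass.

Cb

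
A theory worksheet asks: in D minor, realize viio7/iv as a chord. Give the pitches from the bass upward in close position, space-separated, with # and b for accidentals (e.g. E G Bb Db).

F# A C Eb

viio7/iv is a secondary leading-tone chord. The target iv is G in D minor; the applied chord is rooted a semitone below, on F#.
Building a fully diminished seventh chord on F# gives F#-A-C-Eb.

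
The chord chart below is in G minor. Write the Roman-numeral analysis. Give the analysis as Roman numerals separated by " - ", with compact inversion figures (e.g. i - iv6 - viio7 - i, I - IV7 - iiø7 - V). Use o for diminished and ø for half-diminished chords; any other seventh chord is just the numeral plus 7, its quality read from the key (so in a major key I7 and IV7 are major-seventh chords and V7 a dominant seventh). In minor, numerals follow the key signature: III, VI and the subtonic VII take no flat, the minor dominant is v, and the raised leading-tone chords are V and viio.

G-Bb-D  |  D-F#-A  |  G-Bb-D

i - V - i

G-Bb-D: minor triad on G = scale degree 1 → i.
D-F#-A has root D, degree 5 in G minor, so V.
G-Bb-D has root G, degree 1 in G minor, so i.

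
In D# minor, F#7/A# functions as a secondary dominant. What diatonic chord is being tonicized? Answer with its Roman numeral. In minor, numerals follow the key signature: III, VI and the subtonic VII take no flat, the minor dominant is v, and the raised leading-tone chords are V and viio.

The chord is a dominant seventh chord on F#.
A dominant resolves down a perfect fifth: F# → B. In D# minor, B is scale degree 6, i.e. VI.

VI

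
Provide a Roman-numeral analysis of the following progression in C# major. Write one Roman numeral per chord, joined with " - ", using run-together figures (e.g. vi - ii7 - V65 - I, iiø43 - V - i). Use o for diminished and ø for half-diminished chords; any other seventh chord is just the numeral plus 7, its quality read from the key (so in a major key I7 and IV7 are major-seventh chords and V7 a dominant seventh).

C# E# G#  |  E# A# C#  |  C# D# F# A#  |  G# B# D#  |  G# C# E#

I - vi64 - ii42 - V - I64

C#-E#-G#: major triad on C# = scale degree 1 → I.
E#-A#-C#: root A# is the submediant; minor triad there is vi64.
C#-D#-F#-A#: minor seventh chord on D# = scale degree 2 → ii42.
G#-B#-D#: root G# is the dominant; major triad there is V.
G#-C#-E#: major triad on C# = scale degree 1 → I64.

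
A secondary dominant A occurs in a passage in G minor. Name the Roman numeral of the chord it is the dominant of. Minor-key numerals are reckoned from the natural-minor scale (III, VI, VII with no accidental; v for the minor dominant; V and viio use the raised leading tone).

The chord is a major triad on A.
A dominant resolves down a perfect fifth: A → D. In G minor, D is scale degree 5, i.e. V.

V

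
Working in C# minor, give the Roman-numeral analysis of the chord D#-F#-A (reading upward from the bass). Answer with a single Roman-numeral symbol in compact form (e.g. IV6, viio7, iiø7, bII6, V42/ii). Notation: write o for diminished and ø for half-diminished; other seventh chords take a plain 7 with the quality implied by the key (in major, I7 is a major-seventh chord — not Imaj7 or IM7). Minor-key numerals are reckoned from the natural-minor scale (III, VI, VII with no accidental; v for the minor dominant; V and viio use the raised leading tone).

iio

The pitches D#-F#-A form a diminished triad rooted on D#.
In C# minor, D# is the supertonic; the diatonic diminished triad there is iio.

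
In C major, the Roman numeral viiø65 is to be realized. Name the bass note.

viiø in C major has root B; the chord is B-D-F-A.
The figure 65 means first inversion — the third is in the bass.

D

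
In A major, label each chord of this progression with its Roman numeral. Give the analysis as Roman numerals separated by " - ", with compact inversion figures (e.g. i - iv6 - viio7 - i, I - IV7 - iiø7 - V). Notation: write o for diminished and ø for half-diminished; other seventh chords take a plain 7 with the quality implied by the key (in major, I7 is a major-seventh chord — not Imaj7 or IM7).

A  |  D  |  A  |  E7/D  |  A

A has root A, degree 1 in A major, so I.
D: root D is the subdominant; major triad there is IV.
A: root A is the tonic; major triad there is I.
E7/D: dominant seventh chord on E = scale degree 5 → V42.
A: root A is the tonic; major triad there is I.

I - IV - I - V42 - I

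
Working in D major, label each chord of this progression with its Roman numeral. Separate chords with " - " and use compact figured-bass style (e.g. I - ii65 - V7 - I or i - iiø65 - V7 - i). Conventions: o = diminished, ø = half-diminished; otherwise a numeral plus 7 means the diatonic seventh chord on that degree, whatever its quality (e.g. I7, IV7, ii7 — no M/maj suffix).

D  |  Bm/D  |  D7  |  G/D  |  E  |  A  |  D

I - vi6 - V7/IV - IV64 - V/V - V - I

D: major triad on D = scale degree 1 → I.
Bm/D has root B, degree 6 in D major, so vi6.
D7: chromatic; D is V of IV, so V7/IV.
G/D: root G is the subdominant; major triad there is IV64.
E: chromatic; E is V of V, so V/V.
A has root A, degree 5 in D major, so V.
D has root D, degree 1 in D major, so I.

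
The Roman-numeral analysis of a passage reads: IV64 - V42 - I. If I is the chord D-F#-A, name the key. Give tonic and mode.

The anchor chord is a major triad on D, labeled I.
If D is scale degree 1 and the mode makes that degree carry a major triad, the tonic is D and the mode is major.

D major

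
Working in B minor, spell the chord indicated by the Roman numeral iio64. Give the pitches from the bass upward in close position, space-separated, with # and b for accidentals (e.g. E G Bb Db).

G C# E

In B minor, the second degree is C#, and the diatonic chord built there is a diminished triad.
That chord is spelled C#-E-G.
With the 64 figure the chord is in second inversion; from the bass G upward in close position it reads G-C#-E.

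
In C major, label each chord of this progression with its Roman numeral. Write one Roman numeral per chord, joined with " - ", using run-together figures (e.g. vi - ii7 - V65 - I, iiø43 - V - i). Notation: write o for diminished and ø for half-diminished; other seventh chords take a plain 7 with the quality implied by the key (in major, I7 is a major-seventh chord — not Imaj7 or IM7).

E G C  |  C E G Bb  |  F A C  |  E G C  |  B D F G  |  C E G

E-G-C: major triad on C = scale degree 1 → I6.
C-E-G-Bb: chromatic; C is V of IV, so V7/IV.
F-A-C: major triad on F = scale degree 4 → IV.
E-G-C: major triad on C = scale degree 1 → I6.
B-D-F-G: root G is the dominant; dominant seventh chord there is V65.
C-E-G: root C is the tonic; major triad there is I.

I6 - V7/IV - IV - I6 - V65 - I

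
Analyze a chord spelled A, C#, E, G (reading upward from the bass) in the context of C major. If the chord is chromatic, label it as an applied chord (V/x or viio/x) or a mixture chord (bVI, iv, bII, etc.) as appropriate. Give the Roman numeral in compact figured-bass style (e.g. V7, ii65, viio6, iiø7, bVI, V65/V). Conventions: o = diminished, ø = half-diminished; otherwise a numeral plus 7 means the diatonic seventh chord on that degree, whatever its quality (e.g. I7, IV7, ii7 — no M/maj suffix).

The pitches A-C#-E-G form a dominant seventh chord rooted on A.
A is not a diatonic chord root with this quality in C major, but it lies a perfect fifth above D (ii), so the chord functions as an applied dominant of ii.

V7/ii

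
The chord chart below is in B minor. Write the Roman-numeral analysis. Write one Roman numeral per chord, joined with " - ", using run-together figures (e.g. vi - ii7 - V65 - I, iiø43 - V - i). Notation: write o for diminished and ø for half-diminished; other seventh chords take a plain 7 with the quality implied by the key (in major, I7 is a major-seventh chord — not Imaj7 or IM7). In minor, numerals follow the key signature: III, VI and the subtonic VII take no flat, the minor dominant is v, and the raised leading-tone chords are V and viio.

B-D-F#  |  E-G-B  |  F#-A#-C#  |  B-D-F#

i - iv - V - i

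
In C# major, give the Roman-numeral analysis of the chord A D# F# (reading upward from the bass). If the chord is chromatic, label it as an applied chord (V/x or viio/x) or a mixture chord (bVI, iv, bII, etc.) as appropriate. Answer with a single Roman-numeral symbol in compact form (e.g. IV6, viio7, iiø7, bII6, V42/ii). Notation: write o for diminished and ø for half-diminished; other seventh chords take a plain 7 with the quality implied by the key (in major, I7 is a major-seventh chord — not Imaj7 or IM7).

The pitches D#-F#-A form a diminished triad rooted on D#.
D# is the second degree of C# major. This is the diminished supertonic triad, borrowed from the parallel minor.
With A in the bass the chord is in second inversion, so the figured bass is 64.

iio64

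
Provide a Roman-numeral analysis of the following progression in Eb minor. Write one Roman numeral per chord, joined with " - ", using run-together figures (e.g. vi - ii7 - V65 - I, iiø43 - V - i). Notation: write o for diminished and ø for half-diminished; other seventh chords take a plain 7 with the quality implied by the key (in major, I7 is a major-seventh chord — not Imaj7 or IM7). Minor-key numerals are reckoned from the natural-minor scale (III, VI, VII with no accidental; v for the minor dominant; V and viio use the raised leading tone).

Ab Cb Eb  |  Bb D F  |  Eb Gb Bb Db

Ab-Cb-Eb: minor triad on Ab = scale degree 4 → iv.
Bb-D-F: root Bb is the dominant; major triad there is V.
Eb-Gb-Bb-Db: root Eb is the tonic; minor seventh chord there is i7.

iv - V - i7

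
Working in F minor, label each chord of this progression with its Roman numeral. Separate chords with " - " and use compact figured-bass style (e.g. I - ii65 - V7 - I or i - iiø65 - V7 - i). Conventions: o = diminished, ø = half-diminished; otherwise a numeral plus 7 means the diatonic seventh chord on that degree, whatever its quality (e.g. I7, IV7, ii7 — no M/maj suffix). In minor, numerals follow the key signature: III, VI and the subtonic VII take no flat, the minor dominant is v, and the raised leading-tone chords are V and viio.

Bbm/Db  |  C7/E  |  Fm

Bbm/Db: minor triad on Bb = scale degree 4 → iv6.
C7/E: dominant seventh chord on C = scale degree 5 → V65.
Fm: minor triad on F = scale degree 1 → i.

iv6 - V65 - i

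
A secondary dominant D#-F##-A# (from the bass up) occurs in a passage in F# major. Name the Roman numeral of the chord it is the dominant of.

ii

The chord is a major triad on D#.
A dominant resolves down a perfect fifth: D# → G#. In F# major, G# is scale degree 2, i.e. ii.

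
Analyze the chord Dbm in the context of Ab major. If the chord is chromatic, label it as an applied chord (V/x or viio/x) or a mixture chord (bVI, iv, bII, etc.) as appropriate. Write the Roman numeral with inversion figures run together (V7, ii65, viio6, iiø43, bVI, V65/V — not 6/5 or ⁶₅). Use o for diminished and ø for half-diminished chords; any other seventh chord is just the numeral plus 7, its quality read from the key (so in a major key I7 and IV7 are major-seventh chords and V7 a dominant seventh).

The pitches Db-Fb-Ab form a minor triad rooted on Db.
Db is the fourth degree of Ab major. This is the minor subdominant, borrowed from the parallel minor.

iv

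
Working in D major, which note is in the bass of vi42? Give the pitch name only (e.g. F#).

vi in D major has root B; the chord is B-D-F#-A.
The figure 42 means third inversion — the seventh is in the bass.

A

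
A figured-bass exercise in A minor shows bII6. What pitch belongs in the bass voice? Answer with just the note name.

D

bII in A minor has root Bb; the chord is Bb-D-F.
The figure 6 means first inversion — the third is in the bass.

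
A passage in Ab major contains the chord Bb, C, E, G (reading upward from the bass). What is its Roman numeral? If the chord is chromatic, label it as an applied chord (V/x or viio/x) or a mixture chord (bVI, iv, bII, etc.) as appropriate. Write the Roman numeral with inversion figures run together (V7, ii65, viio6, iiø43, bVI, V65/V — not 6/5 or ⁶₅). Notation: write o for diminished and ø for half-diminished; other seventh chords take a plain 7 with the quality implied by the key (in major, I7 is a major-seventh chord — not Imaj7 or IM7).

The pitches C-E-G-Bb form a dominant seventh chord rooted on C.
C is not a diatonic chord root with this quality in Ab major, but it lies a perfect fifth above F (vi), so the chord functions as an applied dominant of vi.
With Bb in the bass the chord is in third inversion, so the figured bass is 42.

V42/vi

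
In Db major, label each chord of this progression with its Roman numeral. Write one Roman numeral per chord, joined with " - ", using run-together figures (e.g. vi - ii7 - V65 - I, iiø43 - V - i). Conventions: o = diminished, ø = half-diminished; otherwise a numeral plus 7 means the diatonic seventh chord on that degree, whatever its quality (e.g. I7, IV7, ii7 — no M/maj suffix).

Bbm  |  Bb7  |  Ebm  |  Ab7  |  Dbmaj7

Bbm: root Bb is the submediant; minor triad there is vi.
Bb7: a dominant seventh chord on Bb, the applied dominant of ii → V7/ii.
Ebm has root Eb, degree 2 in Db major, so ii.
Ab7 has root Ab, degree 5 in Db major, so V7.
Dbmaj7: root Db is the tonic; major seventh chord there is I7.

vi - V7/ii - ii - V7 - I7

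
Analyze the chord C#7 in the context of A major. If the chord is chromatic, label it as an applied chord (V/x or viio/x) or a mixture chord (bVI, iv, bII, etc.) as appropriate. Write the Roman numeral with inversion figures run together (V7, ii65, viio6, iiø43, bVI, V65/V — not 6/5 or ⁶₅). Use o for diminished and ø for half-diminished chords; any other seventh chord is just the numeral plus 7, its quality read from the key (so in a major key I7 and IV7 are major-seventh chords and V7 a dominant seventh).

Stacked in thirds the chord is C#-E#-G#-B: a dominant seventh chord on C#.
C# is not a diatonic chord root with this quality in A major, but it lies a perfect fifth above F# (vi), so the chord functions as an applied dominant of vi.

V7/vi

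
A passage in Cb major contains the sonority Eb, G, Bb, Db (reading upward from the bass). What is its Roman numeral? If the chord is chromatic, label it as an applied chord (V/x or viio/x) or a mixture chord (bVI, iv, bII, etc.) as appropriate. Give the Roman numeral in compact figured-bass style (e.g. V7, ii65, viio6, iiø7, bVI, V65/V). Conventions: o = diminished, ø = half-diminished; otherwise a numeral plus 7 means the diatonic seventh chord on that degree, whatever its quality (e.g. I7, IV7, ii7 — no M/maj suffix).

V7/vi

The pitches Eb-G-Bb-Db form a dominant seventh chord rooted on Eb.
Eb is not a diatonic chord root with this quality in Cb major, but it lies a perfect fifth above Ab (vi), so the chord functions as an applied dominant of vi.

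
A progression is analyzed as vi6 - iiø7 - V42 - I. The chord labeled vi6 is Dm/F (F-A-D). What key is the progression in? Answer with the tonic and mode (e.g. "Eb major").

vi6 is given as F-A-D — a minor triad with root D.
If D is scale degree 6 and the mode makes that degree carry a minor triad, the tonic is F and the mode is major.

F major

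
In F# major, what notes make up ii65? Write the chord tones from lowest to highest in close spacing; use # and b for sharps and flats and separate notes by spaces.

The numeral's case and figure indicate a minor seventh chord. In F# major its root, scale degree 2, is G#.
Stacking thirds from G# gives G#-B-D#-F#.
The figured bass 65 indicates first inversion, placing the third (B) in the bass: B-D#-F#-G#.

B D# F# G#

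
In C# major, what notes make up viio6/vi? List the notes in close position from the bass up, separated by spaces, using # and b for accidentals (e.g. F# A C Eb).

B# D# G##

viio6/vi is a secondary leading-tone chord. The target vi is A# in C# major; the applied chord is rooted a semitone below, on G##.
Building a diminished triad on G## gives G##-B#-D#.
With the 6 figure the chord is in first inversion; from the bass B# upward in close position it reads B#-D#-G##.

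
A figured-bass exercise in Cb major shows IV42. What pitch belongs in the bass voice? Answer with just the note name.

Eb

IV in Cb major has root Fb; the chord is Fb-Ab-Cb-Eb.
The figure 42 means third inversion — the seventh is in the bass.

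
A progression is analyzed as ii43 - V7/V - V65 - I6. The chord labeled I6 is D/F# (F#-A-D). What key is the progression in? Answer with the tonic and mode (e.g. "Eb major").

The chord D/F# is a major triad rooted on D; its label is I6.
If D is scale degree 1 and the mode makes that degree carry a major triad, the tonic is D and the mode is major.

D major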